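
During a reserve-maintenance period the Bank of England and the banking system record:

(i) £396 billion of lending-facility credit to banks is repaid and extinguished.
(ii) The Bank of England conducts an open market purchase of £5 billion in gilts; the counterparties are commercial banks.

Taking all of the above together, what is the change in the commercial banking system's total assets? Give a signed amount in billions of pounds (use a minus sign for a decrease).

Discount-window repayment £396 billion: bank balance sheets shrink → −£396B.
OMO purchase (from banks) £5 billion: just an asset swap on bank balance sheets → 0.
Net: −396 + 0 = -£396 billion.

-£396 billion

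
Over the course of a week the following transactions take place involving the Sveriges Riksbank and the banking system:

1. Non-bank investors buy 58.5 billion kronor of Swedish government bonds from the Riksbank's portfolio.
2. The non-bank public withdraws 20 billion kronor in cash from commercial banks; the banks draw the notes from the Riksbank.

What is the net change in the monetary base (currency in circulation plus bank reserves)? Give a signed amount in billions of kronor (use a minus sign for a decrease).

-58.5 billion

Riksbank balance sheet:
  Assets:      Securities −58.5B
  Liabilities: Bank reserves −78.5B, Currency in circulation +20B
Monetary base = currency + reserves: +20B + (−78.5B) = -58.5 billion.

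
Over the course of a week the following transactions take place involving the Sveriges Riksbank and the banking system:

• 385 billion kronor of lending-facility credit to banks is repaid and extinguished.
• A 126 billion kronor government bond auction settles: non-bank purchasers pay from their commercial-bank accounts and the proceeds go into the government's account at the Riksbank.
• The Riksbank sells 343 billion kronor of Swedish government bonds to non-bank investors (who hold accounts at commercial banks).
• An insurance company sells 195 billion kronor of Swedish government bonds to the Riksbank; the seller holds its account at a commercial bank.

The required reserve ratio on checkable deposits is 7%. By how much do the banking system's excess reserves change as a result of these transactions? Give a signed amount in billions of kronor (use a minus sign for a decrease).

Discount-window repayment 385 billion kronor: reserves −385B, deposits 0.
Government account inflow 126 billion kronor: reserves −126B, deposits −126B.
Asset sale (to non-banks) 343 billion kronor: reserves −343B, deposits −343B.
Asset purchase (from non-banks) 195 billion kronor: reserves +195B, deposits +195B.
Totals: Δreserves = −659B, Δdeposits = −274B.
Δrequired reserves = 7% × −274B = −19.18B.
Δexcess reserves = Δreserves − Δrequired = −659B − (−19.18B) = -639.82 billion.

-639.82 billion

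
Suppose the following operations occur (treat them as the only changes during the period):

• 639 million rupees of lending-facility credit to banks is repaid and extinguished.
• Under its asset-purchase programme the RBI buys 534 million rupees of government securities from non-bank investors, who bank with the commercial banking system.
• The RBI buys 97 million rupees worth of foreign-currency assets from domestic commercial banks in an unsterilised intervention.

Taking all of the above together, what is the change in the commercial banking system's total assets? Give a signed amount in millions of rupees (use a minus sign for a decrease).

-105 million

RBI balance sheet:
  Assets:      Securities +534M, Loans to banks −639M, Foreign assets +97M
  Liabilities: Bank reserves −8M
Commercial banking system:
  Assets:      Reserves at CB −8M, Foreign assets −97M
  Liabilities: Checkable deposits +534M, Borrowings from CB −639M
Change in total bank assets = -105 million.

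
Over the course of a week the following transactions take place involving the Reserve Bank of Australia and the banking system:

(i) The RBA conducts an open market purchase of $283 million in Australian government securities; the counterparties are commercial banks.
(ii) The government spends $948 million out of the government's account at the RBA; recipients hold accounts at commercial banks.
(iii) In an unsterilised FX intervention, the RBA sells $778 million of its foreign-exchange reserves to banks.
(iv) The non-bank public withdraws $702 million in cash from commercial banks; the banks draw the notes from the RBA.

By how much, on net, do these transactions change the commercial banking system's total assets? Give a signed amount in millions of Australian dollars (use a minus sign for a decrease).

OMO purchase (from banks) $283 million: just an asset swap on bank balance sheets → 0.
Government spending $948 million: bank balance sheets expand → +$948M.
FX sale $778 million: just an asset swap on bank balance sheets → 0.
Currency withdrawal $702 million: bank balance sheets shrink → −$702M.
Net: 0 + 948 + 0 − 702 = +$246 million.

+$246 million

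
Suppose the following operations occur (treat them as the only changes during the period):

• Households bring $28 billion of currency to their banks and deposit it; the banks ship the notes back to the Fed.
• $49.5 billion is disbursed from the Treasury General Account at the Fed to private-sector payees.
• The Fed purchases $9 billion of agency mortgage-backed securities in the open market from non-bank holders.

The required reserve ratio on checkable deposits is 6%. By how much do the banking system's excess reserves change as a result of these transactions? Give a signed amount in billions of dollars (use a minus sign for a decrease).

Currency deposit $28 billion: reserves +$28B, deposits +$28B.
Government spending $49.5 billion: reserves +$49.5B, deposits +$49.5B.
Asset purchase (from non-banks) $9 billion: reserves +$9B, deposits +$9B.
Totals: Δreserves = +$86.5B, Δdeposits = +$86.5B.
Δrequired reserves = 6% × +$86.5B = +$5.19B.
Δexcess reserves = Δreserves − Δrequired = +$86.5B − (+$5.19B) = +$81.31 billion.

+$81.31 billion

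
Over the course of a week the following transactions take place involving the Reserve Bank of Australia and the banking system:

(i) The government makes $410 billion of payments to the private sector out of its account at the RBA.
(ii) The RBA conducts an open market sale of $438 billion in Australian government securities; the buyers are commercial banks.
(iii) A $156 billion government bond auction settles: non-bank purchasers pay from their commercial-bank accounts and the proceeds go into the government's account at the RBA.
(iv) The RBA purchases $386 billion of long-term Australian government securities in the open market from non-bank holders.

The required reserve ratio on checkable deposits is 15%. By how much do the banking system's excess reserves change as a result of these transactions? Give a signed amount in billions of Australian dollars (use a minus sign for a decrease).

+$106 billion

Government spending $410 billion: reserves +$410B, deposits +$410B.
OMO sale (to banks) $438 billion: reserves −$438B, deposits 0.
Government account inflow $156 billion: reserves −$156B, deposits −$156B.
Asset purchase (from non-banks) $386 billion: reserves +$386B, deposits +$386B.
Totals: Δreserves = +$202B, Δdeposits = +$640B.
Δrequired reserves = 15% × +$640B = +$96B.
Δexcess reserves = Δreserves − Δrequired = +$202B − (+$96B) = +$106 billion.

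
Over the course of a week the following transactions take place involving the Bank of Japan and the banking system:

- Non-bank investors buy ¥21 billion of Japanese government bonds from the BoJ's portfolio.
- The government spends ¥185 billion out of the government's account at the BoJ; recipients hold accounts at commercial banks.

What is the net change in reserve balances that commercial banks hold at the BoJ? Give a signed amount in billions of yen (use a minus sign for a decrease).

BoJ balance sheet:
  Assets:      Securities −¥21B
  Liabilities: Bank reserves +¥164B, Government deposits −¥185B
Commercial banking system:
  Assets:      Reserves at CB +¥164B
  Liabilities: Checkable deposits +¥164B
So the change in reserve balances that commercial banks hold at the BoJ is +¥164 billion.

+¥164 billion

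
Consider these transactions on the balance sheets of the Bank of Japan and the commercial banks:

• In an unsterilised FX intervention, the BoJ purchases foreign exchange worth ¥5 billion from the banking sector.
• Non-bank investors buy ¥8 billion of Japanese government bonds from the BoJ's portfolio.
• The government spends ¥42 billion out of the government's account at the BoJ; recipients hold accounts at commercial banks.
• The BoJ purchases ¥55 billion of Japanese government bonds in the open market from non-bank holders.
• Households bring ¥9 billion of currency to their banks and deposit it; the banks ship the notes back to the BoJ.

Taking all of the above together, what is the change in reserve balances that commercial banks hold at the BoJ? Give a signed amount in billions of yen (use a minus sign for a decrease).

BoJ balance sheet:
  Assets:      Securities +¥47B, Foreign assets +¥5B
  Liabilities: Bank reserves +¥103B, Currency in circulation −¥9B, Government deposits −¥42B
Commercial banking system:
  Assets:      Reserves at CB +¥103B, Foreign assets −¥5B
  Liabilities: Checkable deposits +¥98B
So the change in reserve balances that commercial banks hold at the BoJ is +¥103 billion.

+¥103 billion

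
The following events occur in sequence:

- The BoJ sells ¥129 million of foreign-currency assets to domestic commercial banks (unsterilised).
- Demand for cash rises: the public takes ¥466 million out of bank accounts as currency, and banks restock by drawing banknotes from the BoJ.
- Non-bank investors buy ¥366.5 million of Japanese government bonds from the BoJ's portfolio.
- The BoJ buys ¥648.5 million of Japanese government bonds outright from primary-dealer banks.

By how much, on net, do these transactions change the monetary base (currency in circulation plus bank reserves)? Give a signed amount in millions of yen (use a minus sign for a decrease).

BoJ balance sheet:
  Assets:      Securities +¥282M, Foreign assets −¥129M
  Liabilities: Bank reserves −¥313M, Currency in circulation +¥466M
Monetary base = currency + reserves: +¥466M + (−¥313M) = +¥153 million.

+¥153 million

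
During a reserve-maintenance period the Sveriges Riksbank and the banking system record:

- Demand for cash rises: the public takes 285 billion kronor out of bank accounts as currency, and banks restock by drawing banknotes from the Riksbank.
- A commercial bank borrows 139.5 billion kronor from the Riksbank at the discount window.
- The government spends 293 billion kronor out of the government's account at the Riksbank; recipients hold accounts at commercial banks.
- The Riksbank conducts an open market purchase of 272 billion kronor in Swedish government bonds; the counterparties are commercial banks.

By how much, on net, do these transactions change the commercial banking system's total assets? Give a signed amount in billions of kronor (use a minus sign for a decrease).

Currency withdrawal 285 billion kronor: bank balance sheets shrink → −285B.
Discount-window loan 139.5 billion kronor: bank balance sheets expand → +139.5B.
Government spending 293 billion kronor: bank balance sheets expand → +293B.
OMO purchase (from banks) 272 billion kronor: just an asset swap on bank balance sheets → 0.
Net: −285 + 139.5 + 293 + 0 = +147.5 billion.

+147.5 billion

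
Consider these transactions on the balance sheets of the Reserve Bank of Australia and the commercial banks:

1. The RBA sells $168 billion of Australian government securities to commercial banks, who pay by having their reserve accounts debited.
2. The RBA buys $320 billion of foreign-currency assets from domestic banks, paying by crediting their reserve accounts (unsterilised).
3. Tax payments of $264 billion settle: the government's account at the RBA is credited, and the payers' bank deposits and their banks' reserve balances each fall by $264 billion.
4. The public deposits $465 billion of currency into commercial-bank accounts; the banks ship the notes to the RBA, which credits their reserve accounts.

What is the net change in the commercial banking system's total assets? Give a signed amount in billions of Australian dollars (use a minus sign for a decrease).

OMO sale (to banks) $168 billion: just an asset swap on bank balance sheets → 0.
FX purchase $320 billion: just an asset swap on bank balance sheets → 0.
Government account inflow $264 billion: bank balance sheets shrink → −$264B.
Currency deposit $465 billion: bank balance sheets expand → +$465B.
Net: 0 + 0 − 264 + 465 = +$201 billion.

+$201 billion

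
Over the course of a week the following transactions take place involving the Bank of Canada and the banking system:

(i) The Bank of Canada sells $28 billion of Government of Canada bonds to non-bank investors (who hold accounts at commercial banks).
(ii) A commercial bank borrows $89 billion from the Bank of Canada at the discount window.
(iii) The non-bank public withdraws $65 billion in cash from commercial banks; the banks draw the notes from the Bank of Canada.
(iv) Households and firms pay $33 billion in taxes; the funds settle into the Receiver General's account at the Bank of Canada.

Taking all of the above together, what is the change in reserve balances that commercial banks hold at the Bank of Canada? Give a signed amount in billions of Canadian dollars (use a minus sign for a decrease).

-$37 billion

Bank of Canada balance sheet:
  Assets:      Securities −$28B, Loans to banks +$89B
  Liabilities: Bank reserves −$37B, Currency in circulation +$65B, Government deposits +$33B
So the change in reserve balances that commercial banks hold at the Bank of Canada is -$37 billion.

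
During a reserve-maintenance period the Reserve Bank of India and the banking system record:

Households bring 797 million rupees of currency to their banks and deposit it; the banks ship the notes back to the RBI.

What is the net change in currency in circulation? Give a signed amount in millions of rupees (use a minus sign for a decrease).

Currency deposit 797 million rupees: notes return to the central bank → −797M.

-797 million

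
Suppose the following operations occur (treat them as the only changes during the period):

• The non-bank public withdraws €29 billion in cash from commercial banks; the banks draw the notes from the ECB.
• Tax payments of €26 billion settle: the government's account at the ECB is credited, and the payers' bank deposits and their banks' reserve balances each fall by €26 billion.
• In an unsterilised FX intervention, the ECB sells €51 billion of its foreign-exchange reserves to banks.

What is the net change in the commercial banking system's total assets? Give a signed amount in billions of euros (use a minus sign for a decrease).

Currency withdrawal €29 billion: bank balance sheets shrink → −€29B.
Government account inflow €26 billion: bank balance sheets shrink → −€26B.
FX sale €51 billion: just an asset swap on bank balance sheets → 0.
Net: −29 − 26 + 0 = -€55 billion.

-€55 billion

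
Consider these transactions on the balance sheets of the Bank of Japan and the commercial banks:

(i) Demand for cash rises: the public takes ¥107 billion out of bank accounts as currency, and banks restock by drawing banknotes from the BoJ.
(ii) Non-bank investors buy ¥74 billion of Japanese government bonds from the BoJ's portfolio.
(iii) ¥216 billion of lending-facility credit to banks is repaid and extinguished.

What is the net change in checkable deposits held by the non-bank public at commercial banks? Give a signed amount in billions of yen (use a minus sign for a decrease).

BoJ balance sheet:
  Assets:      Securities −¥74B, Loans to banks −¥216B
  Liabilities: Bank reserves −¥397B, Currency in circulation +¥107B
Commercial banking system:
  Assets:      Reserves at CB −¥397B
  Liabilities: Checkable deposits −¥181B, Borrowings from CB −¥216B
So the change in checkable deposits held by the non-bank public at commercial banks is -¥181 billion.

-¥181 billion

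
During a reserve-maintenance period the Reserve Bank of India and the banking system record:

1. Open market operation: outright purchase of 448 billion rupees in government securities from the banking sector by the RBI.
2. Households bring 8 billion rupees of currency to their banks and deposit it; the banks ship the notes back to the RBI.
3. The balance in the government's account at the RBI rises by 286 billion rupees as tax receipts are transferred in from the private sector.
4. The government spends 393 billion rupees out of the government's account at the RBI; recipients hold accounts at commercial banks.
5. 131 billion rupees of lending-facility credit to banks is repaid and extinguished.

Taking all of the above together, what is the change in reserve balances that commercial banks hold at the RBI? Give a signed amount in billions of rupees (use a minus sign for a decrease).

+432 billion

OMO purchase (from banks) 448 billion rupees: the RBI pays by crediting reserve accounts → +448B.
Currency deposit 8 billion rupees: returned notes are swapped for reserve credit → +8B.
Government account inflow 286 billion rupees: funds move from bank reserves into the government account → −286B.
Government spending 393 billion rupees: government payments flow into bank reserve accounts → +393B.
Discount-window repayment 131 billion rupees: repayment is debited from reserves → −131B.
Net: 448 + 8 − 286 + 393 − 131 = +432 billion.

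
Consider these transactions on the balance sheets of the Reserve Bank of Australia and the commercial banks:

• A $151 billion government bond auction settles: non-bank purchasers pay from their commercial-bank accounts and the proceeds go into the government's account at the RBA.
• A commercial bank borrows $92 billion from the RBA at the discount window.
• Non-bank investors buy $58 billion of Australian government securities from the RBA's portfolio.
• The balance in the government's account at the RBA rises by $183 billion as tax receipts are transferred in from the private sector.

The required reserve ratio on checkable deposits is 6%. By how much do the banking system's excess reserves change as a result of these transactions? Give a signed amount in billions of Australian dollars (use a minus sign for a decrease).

Government account inflow $151 billion: reserves −$151B, deposits −$151B.
Discount-window loan $92 billion: reserves +$92B, deposits 0.
Asset sale (to non-banks) $58 billion: reserves −$58B, deposits −$58B.
Government account inflow $183 billion: reserves −$183B, deposits −$183B.
Totals: Δreserves = −$300B, Δdeposits = −$392B.
Δrequired reserves = 6% × −$392B = −$23.52B.
Δexcess reserves = Δreserves − Δrequired = −$300B − (−$23.52B) = -$276.48 billion.

-$276.48 billion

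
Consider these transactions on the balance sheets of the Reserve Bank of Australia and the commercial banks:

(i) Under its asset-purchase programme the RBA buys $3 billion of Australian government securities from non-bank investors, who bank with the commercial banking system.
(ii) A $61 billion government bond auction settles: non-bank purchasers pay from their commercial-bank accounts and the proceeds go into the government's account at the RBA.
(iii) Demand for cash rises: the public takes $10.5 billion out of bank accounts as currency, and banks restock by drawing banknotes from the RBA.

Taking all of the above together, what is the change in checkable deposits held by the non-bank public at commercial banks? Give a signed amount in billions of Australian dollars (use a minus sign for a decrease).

RBA balance sheet:
  Assets:      Securities +$3B
  Liabilities: Bank reserves −$68.5B, Currency in circulation +$10.5B, Government deposits +$61B
Commercial banking system:
  Assets:      Reserves at CB −$68.5B
  Liabilities: Checkable deposits −$68.5B
So the change in checkable deposits held by the non-bank public at commercial banks is -$68.5 billion.

-$68.5 billion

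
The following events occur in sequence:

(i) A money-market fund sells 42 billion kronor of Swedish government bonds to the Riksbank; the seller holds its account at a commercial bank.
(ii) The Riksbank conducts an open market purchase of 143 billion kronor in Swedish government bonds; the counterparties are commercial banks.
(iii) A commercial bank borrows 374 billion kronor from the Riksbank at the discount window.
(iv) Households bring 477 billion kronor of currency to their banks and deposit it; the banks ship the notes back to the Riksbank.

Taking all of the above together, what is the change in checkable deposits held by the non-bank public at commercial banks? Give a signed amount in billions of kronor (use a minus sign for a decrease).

+519 billion

Riksbank balance sheet:
  Assets:      Securities +185B, Loans to banks +374B
  Liabilities: Bank reserves +1036B, Currency in circulation −477B
Commercial banking system:
  Assets:      Reserves at CB +1036B, Securities −143B
  Liabilities: Checkable deposits +519B, Borrowings from CB +374B
So the change in checkable deposits held by the non-bank public at commercial banks is +519 billion.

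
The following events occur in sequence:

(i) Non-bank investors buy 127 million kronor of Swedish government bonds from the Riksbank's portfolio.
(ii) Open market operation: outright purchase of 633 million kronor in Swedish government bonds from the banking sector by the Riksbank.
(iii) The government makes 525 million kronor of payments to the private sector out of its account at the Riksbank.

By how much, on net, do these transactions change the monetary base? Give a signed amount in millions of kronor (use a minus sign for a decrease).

+1031 million

Riksbank balance sheet:
  Assets:      Securities +506M
  Liabilities: Bank reserves +1031M, Government deposits −525M
Commercial banking system:
  Assets:      Reserves at CB +1031M, Securities −633M
  Liabilities: Checkable deposits +398M
Monetary base = currency + reserves: 0 + (+1031M) = +1031 million.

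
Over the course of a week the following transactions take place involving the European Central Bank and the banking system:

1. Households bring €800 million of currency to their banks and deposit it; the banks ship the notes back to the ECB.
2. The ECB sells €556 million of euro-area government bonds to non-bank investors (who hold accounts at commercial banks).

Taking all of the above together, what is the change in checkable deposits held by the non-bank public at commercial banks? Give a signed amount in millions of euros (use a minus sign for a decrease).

+€244 million

ECB balance sheet:
  Assets:      Securities −€556M
  Liabilities: Bank reserves +€244M, Currency in circulation −€800M
Commercial banking system:
  Assets:      Reserves at CB +€244M
  Liabilities: Checkable deposits +€244M
So the change in checkable deposits held by the non-bank public at commercial banks is +€244 million.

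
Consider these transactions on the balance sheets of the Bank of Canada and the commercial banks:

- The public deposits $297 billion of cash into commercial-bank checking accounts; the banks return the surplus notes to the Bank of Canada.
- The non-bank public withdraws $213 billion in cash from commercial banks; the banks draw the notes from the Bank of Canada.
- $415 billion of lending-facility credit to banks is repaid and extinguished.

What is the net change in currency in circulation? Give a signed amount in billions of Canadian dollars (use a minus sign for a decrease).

-$84 billion

Currency deposit $297 billion: notes return to the central bank → −$297B.
Currency withdrawal $213 billion: notes leave the central bank → +$213B.
Discount-window repayment $415 billion: no currency enters or leaves circulation → 0.
Net: −297 + 213 + 0 = -$84 billion.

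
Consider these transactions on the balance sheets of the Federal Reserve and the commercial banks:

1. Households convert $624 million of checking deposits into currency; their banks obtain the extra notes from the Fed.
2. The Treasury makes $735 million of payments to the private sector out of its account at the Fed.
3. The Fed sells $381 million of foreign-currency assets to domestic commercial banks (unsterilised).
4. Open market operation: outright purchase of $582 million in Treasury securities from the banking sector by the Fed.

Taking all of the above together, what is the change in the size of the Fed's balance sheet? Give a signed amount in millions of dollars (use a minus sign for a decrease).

Currency withdrawal $624 million: only the composition of liabilities changes → 0.
Government spending $735 million: only the composition of liabilities changes → 0.
FX sale $381 million: a Fed asset is shed → −$381M.
OMO purchase (from banks) $582 million: a Fed asset is acquired → +$582M.
Net: 0 + 0 − 381 + 582 = +$201 million.

+$201 million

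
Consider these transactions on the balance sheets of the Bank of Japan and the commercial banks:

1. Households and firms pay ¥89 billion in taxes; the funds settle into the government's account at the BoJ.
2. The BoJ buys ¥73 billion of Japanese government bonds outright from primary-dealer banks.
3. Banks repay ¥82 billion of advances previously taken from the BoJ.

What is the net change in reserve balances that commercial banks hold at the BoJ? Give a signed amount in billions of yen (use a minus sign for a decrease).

-¥98 billion

Government account inflow ¥89 billion: funds move from bank reserves into the government account → −¥89B.
OMO purchase (from banks) ¥73 billion: the BoJ pays by crediting reserve accounts → +¥73B.
Discount-window repayment ¥82 billion: repayment is debited from reserves → −¥82B.
Net: −89 + 73 − 82 = -¥98 billion.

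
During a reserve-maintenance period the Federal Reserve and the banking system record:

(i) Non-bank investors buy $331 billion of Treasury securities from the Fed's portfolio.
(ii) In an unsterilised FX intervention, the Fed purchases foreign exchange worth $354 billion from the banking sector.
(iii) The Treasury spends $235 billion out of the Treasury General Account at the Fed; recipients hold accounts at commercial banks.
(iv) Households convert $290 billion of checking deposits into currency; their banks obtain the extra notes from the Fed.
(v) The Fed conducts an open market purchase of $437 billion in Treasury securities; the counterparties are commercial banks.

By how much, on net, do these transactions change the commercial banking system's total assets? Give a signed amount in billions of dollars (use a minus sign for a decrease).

-$386 billion

Asset sale (to non-banks) $331 billion: bank balance sheets shrink → −$331B.
FX purchase $354 billion: just an asset swap on bank balance sheets → 0.
Government spending $235 billion: bank balance sheets expand → +$235B.
Currency withdrawal $290 billion: bank balance sheets shrink → −$290B.
OMO purchase (from banks) $437 billion: just an asset swap on bank balance sheets → 0.
Net: −331 + 0 + 235 − 290 + 0 = -$386 billion.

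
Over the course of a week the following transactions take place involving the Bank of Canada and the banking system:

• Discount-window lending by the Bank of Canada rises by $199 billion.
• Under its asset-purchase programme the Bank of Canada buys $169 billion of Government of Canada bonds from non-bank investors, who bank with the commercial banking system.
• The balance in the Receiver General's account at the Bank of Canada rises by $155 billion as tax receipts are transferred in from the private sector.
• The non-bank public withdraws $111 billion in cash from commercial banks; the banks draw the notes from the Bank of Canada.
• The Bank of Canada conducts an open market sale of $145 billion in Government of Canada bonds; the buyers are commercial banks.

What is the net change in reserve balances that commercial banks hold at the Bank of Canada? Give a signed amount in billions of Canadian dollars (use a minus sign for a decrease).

-$43 billion

Discount-window loan $199 billion: the loan is credited to the bank's reserve account → +$199B.
Asset purchase (from non-banks) $169 billion: the Bank of Canada pays by crediting reserve accounts → +$169B.
Government account inflow $155 billion: funds move from bank reserves into the government account → −$155B.
Currency withdrawal $111 billion: banks swap reserves for currency → −$111B.
OMO sale (to banks) $145 billion: the buying banks pay out of their reserve balances → −$145B.
Net: 199 + 169 − 155 − 111 − 145 = -$43 billion.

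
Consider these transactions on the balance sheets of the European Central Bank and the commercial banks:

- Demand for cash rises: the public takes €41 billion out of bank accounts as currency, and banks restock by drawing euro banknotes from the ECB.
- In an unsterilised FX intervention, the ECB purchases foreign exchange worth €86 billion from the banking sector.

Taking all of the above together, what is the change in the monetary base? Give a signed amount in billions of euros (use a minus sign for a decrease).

Currency withdrawal €41 billion: just a shift between currency and reserves — both are base money → 0.
FX purchase €86 billion: ECB balance sheet expands → +€86B.
Net: 0 + 86 = +€86 billion.

+€86 billion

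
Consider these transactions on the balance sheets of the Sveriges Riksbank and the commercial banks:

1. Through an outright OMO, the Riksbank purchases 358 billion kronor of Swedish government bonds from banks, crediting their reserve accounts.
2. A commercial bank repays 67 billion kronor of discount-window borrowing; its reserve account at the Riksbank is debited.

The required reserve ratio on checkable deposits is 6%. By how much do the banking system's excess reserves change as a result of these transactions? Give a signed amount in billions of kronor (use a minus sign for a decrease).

+291 billion

OMO purchase (from banks) 358 billion kronor: reserves +358B, deposits 0.
Discount-window repayment 67 billion kronor: reserves −67B, deposits 0.
Totals: Δreserves = +291B, Δdeposits = 0.
Δrequired reserves = 6% × 0 = 0.
Δexcess reserves = Δreserves − Δrequired = +291B − (0) = +291 billion.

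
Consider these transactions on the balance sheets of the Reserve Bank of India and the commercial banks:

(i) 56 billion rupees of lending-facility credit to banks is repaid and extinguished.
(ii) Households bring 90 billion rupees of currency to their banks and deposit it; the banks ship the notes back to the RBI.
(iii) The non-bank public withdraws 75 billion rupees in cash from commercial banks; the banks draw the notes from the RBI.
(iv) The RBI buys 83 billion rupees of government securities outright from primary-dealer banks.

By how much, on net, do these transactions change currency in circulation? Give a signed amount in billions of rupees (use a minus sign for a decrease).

Discount-window repayment 56 billion rupees: no currency enters or leaves circulation → 0.
Currency deposit 90 billion rupees: notes return to the central bank → −90B.
Currency withdrawal 75 billion rupees: notes leave the central bank → +75B.
OMO purchase (from banks) 83 billion rupees: no currency enters or leaves circulation → 0.
Net: 0 − 90 + 75 + 0 = -15 billion.

-15 billion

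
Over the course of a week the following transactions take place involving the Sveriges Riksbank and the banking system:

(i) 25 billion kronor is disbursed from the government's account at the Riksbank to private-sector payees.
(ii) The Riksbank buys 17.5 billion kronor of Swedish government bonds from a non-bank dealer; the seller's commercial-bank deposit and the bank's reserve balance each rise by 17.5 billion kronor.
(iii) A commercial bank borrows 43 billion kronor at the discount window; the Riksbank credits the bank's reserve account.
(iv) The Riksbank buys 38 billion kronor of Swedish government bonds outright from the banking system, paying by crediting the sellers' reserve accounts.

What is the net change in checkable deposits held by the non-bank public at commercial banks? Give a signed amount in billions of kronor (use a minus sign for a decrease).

+42.5 billion

Riksbank balance sheet:
  Assets:      Securities +55.5B, Loans to banks +43B
  Liabilities: Bank reserves +123.5B, Government deposits −25B
Commercial banking system:
  Assets:      Reserves at CB +123.5B, Securities −38B
  Liabilities: Checkable deposits +42.5B, Borrowings from CB +43B
So the change in checkable deposits held by the non-bank public at commercial banks is +42.5 billion.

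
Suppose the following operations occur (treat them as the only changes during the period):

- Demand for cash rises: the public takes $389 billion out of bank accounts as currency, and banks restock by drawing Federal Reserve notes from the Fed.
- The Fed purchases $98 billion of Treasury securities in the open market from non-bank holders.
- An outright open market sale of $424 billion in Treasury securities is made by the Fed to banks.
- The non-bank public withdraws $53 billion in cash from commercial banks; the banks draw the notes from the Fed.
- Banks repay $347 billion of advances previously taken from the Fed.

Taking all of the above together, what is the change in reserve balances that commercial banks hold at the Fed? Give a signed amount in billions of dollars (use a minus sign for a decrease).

Currency withdrawal $389 billion: banks swap reserves for currency → −$389B.
Asset purchase (from non-banks) $98 billion: the Fed pays by crediting reserve accounts → +$98B.
OMO sale (to banks) $424 billion: the buying banks pay out of their reserve balances → −$424B.
Currency withdrawal $53 billion: banks swap reserves for currency → −$53B.
Discount-window repayment $347 billion: repayment is debited from reserves → −$347B.
Net: −389 + 98 − 424 − 53 − 347 = -$1115 billion.

-$1115 billion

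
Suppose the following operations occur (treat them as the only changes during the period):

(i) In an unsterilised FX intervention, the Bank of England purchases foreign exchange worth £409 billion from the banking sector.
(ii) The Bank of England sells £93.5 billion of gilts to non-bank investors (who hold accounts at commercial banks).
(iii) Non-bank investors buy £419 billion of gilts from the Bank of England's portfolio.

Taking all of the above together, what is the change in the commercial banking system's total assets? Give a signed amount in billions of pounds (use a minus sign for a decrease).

-£512.5 billion

Bank of England balance sheet:
  Assets:      Securities −£512.5B, Foreign assets +£409B
  Liabilities: Bank reserves −£103.5B
Commercial banking system:
  Assets:      Reserves at CB −£103.5B, Foreign assets −£409B
  Liabilities: Checkable deposits −£512.5B
Change in total bank assets = -£512.5 billion.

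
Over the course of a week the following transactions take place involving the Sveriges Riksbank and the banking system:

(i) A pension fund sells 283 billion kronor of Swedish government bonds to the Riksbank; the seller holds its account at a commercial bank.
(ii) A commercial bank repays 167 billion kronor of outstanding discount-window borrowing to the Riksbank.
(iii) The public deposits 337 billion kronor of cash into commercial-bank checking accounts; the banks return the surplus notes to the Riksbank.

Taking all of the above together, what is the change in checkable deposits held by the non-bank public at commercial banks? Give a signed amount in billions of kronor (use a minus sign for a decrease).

+620 billion

Asset purchase (from non-banks) 283 billion kronor: non-bank counterparties' bank balances rise → +283B.
Discount-window repayment 167 billion kronor: the counterparty is a bank, so public deposits are unchanged → 0.
Currency deposit 337 billion kronor: non-bank counterparties' bank balances rise → +337B.
Net: 283 + 0 + 337 = +620 billion.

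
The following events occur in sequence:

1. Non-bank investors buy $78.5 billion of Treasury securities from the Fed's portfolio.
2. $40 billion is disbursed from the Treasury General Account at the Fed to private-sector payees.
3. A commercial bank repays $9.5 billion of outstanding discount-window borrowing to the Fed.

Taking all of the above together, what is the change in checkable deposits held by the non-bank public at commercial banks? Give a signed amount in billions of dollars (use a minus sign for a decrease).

Fed balance sheet:
  Assets:      Securities −$78.5B, Loans to banks −$9.5B
  Liabilities: Bank reserves −$48B, Government deposits −$40B
Commercial banking system:
  Assets:      Reserves at CB −$48B
  Liabilities: Checkable deposits −$38.5B, Borrowings from CB −$9.5B
So the change in checkable deposits held by the non-bank public at commercial banks is -$38.5 billion.

-$38.5 billion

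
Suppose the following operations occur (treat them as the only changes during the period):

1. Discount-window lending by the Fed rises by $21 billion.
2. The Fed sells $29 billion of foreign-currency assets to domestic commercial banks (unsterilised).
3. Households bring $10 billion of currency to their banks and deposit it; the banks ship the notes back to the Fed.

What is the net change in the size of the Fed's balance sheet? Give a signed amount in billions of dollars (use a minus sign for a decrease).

-$8 billion

Discount-window loan $21 billion: a Fed asset is acquired → +$21B.
FX sale $29 billion: a Fed asset is shed → −$29B.
Currency deposit $10 billion: only the composition of liabilities changes → 0.
Net: 21 − 29 + 0 = -$8 billion.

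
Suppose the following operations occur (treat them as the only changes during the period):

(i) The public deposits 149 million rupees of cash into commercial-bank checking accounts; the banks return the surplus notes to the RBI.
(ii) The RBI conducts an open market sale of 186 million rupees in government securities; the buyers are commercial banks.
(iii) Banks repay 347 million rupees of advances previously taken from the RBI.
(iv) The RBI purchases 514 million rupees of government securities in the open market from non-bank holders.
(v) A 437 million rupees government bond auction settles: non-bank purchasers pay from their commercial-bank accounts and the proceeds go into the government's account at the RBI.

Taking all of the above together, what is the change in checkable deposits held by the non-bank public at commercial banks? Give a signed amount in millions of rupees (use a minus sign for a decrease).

+226 million

RBI balance sheet:
  Assets:      Securities +328M, Loans to banks −347M
  Liabilities: Bank reserves −307M, Currency in circulation −149M, Government deposits +437M
Commercial banking system:
  Assets:      Reserves at CB −307M, Securities +186M
  Liabilities: Checkable deposits +226M, Borrowings from CB −347M
So the change in checkable deposits held by the non-bank public at commercial banks is +226 million.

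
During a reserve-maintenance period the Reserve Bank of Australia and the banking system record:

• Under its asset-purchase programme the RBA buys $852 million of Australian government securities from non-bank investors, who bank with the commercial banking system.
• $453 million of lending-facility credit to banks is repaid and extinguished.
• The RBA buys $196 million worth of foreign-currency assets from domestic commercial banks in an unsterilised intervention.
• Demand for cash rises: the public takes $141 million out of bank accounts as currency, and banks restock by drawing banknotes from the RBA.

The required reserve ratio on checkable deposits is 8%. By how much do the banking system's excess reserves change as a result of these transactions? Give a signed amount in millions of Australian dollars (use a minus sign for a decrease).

+$397.12 million

Asset purchase (from non-banks) $852 million: reserves +$852M, deposits +$852M.
Discount-window repayment $453 million: reserves −$453M, deposits 0.
FX purchase $196 million: reserves +$196M, deposits 0.
Currency withdrawal $141 million: reserves −$141M, deposits −$141M.
Totals: Δreserves = +$454M, Δdeposits = +$711M.
Δrequired reserves = 8% × +$711M = +$56.88M.
Δexcess reserves = Δreserves − Δrequired = +$454M − (+$56.88M) = +$397.12 million.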